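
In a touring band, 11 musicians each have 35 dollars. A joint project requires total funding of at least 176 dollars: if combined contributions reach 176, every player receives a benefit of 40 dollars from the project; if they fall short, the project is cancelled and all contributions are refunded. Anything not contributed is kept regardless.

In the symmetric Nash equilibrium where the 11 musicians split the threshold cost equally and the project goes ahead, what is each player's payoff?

59 dollars

Equal share of the threshold: 176/11 = 16.
At this profile no one gains by cutting their contribution: any cut drops the total below 176, the project is cancelled, contributions are refunded, and the deviator ends with 35, which is less than 35 − 16 + 40 = 59. Contributing more than 16 just wastes the excess. So contributing exactly 16 is a best response.
Each player's payoff: 35 − 16 + 40 = 59.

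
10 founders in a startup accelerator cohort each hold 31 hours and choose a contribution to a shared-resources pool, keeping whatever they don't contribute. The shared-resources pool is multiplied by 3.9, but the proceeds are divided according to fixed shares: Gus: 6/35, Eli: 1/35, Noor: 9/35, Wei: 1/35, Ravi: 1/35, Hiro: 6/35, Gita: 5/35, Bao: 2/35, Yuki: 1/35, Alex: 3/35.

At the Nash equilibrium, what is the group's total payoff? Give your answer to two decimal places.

399.90 hours

A player with share s gets back 3.9·s per unit contributed, so full contribution is dominant for anyone with s > 1/3.9 = 0.2564 and zero contribution is dominant for anyone below.
Noor alone (share 9/35) is above the threshold, contributing 31; the remaining 9 contribute 0. Total contributed: 31.
The shared-resources pool pays out 3.9 × 31 = 120.90 in total (split across the unequal shares, but the aggregate is all that matters for the group sum).
The 9 free-riders keep 31 each, adding 279. Group total = 279 + 120.90 = 399.90.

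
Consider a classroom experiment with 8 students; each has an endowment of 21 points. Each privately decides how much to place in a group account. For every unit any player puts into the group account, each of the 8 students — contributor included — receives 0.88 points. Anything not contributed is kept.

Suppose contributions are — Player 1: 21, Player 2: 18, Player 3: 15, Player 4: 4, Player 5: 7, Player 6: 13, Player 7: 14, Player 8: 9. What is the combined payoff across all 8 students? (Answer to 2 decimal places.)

Total contributed: 21 + 18 + 15 + 4 + 7 + 13 + 14 + 9 = 101; total kept: 8 × 21 − 101 = 67.
The group account pays out 0.88 × 8 × 101 = 711.04 in aggregate.
Group total = 67 + 711.04 = 778.04.

778.04 points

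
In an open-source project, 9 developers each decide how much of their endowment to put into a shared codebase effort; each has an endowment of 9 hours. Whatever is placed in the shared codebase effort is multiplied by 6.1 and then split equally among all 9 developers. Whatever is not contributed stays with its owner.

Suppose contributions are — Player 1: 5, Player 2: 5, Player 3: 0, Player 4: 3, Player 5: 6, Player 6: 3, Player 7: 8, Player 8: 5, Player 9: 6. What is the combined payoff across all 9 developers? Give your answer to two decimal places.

Total contributed: 5 + 5 + 0 + 3 + 6 + 3 + 8 + 5 + 6 = 41; total kept: 9 × 9 − 41 = 40.
The shared codebase effort pays out 6.1 × 41 = 250.10 in aggregate.
Group total = 40 + 250.10 = 290.10.

290.10 hours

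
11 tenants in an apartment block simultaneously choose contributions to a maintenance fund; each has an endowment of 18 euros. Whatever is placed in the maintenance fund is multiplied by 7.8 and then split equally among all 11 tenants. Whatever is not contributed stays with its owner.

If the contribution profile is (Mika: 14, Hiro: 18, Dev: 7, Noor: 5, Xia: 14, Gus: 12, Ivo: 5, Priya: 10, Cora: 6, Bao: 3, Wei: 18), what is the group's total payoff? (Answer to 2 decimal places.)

959.60 euros

Total contributed: 14 + 18 + 7 + 5 + 14 + 12 + 5 + 10 + 6 + 3 + 18 = 112; total kept: 11 × 18 − 112 = 86.
The maintenance fund pays out 7.8 × 112 = 873.60 in aggregate.
Group total = 86 + 873.60 = 959.60.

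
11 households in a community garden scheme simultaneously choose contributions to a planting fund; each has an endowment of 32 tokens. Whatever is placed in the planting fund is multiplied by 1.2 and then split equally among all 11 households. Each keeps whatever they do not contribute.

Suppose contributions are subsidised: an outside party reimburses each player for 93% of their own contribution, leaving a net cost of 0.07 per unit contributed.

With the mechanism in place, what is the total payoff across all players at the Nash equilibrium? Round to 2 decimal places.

749.76 tokens

Under the mechanism each unit contributed yields (1.2/11) / 0.07 = 1.5584 back to its contributor per unit of net cost, which exceeds 1, making full contribution the dominant choice for everyone.
At the Nash equilibrium everyone contributes 32. Group total payoff = 11 × (32 × 0.93 + 1.2 × 32) = 749.76.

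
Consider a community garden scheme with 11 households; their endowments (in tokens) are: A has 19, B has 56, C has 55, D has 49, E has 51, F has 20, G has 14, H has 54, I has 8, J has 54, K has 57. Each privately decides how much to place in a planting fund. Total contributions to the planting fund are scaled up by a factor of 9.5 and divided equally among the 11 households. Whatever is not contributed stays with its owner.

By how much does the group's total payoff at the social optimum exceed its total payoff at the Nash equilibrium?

3714.50 tokens

The private return per contributed unit is 9.5/11 = 0.8636 < 1 for every player regardless of endowment, so the Nash equilibrium is zero contribution and the group total is Σ E_j = 19 + 56 + 55 + 49 + 51 + 20 + 14 + 54 + 8 + 54 + 57 = 437.
Each contributed unit returns 9.500 to the group, so the social optimum is full contribution by everyone: group total = 9.500 × 437 = 4151.50.
Efficiency loss = (9.500 − 1) × 437 = 3714.50.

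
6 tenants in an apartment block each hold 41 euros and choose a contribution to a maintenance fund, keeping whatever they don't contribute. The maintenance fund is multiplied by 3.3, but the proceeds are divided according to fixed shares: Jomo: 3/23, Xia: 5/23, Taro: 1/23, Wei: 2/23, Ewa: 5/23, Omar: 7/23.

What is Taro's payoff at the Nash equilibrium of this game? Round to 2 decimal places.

Player j's private return per contributed unit is 3.3 × (j's share). Contributing is weakly dominant for j when that share is at least 1/3.3 = 0.3030, and contributing 0 is dominant otherwise.
The only share above 0.3030 is Omar's 7/23, contributing 41; the remaining 5 contribute 0. Total contributed: 41.
Taro keeps 41 and receives 3.3 × 41 × 1/23 = 5.88 from the maintenance fund, for a payoff of 46.88.

46.88 euros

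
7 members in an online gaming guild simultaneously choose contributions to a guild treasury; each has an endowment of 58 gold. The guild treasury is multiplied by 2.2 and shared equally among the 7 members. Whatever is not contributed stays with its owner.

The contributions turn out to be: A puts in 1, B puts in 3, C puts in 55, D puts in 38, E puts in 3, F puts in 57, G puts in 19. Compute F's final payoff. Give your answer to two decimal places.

56.31 gold

Total contributed: 1 + 3 + 55 + 38 + 3 + 57 + 19 = 176.
Each receives 2.2 × 176 / 7 = 55.31 from the guild treasury.
F keeps 58 − 57 = 1, so F's payoff is 1 + 55.31 = 56.31.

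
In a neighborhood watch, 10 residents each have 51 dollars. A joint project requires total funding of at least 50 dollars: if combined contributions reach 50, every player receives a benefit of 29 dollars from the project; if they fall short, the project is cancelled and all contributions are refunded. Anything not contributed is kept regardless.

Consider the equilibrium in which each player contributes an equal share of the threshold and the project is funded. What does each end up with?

Equal share of the threshold: 50/10 = 5.
At this profile no one gains by cutting their contribution: any cut drops the total below 50, the project is cancelled, contributions are refunded, and the deviator ends with 51, which is less than 51 − 5 + 29 = 75. Contributing more than 5 just wastes the excess. So contributing exactly 5 is a best response.
Each player's payoff: 51 − 5 + 29 = 75.

75 dollars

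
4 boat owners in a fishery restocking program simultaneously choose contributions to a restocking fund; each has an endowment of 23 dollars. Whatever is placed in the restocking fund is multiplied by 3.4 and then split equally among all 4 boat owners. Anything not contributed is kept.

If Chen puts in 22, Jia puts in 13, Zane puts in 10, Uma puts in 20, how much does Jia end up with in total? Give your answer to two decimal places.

65.25 dollars

Total contributed: 22 + 13 + 10 + 20 = 65.
Each receives 3.4 × 65 / 4 = 55.25 from the restocking fund.
Jia keeps 23 − 13 = 10, so Jia's payoff is 10 + 55.25 = 65.25.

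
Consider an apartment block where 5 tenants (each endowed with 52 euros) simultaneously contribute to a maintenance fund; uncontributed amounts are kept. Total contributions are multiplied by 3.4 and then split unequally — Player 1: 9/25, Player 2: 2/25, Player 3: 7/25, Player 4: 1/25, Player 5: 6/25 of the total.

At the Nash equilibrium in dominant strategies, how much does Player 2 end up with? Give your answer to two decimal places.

For player j, contributing a unit is worthwhile iff 3.4 × (j's share) ≥ 1, i.e. iff j's share is at least 0.2941.
Player 1 alone (share 9/25) is above the threshold, contributing 52; the remaining 4 contribute 0. Total contributed: 52.
Player 2 keeps 52 and receives 3.4 × 52 × 2/25 = 14.14 from the maintenance fund, for a payoff of 66.14.

66.14 euros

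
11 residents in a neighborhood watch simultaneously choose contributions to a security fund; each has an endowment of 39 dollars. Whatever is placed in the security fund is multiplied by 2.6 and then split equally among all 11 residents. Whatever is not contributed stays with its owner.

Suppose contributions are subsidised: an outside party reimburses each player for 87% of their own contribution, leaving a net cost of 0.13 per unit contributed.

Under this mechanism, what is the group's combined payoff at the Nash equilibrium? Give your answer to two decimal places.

1488.63 dollars

The effective private return per unit is now (2.6/11) / 0.13 = 1.8182 > 1, so every player's dominant strategy flips to full contribution.
So the Nash equilibrium is full contribution by all 11; the group earns 11 × (39 × 0.87 + 2.6 × 39) = 1488.63.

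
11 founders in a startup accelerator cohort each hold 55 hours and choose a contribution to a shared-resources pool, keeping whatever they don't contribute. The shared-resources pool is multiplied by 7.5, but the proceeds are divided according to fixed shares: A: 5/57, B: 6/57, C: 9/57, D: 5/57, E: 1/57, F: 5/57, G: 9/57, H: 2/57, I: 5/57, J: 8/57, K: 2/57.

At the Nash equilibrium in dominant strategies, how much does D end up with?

Each unit j contributes comes back to j as 7.5 × (j's share), so j prefers to contribute only if that share exceeds 1/7.5 = 0.1333; otherwise keeping the unit dominates.
The shares above 0.1333 belong to C, G and J, contributing 55 each; the remaining 8 contribute 0. Total contributed: 165.
D keeps 55 and receives 7.5 × 165 × 5/57 = 108.55 from the shared-resources pool, for a payoff of 163.55.

163.55 hours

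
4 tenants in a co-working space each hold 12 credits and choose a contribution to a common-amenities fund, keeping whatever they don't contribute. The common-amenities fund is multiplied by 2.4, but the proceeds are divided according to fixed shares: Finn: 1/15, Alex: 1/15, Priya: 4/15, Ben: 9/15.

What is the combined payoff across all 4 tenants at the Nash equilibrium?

For player j, contributing a unit is worthwhile iff 2.4 × (j's share) ≥ 1, i.e. iff j's share is at least 0.4167.
Only Ben (9/15) clears that bar, contributing 12; the remaining 3 contribute 0. Total contributed: 12.
The common-amenities fund pays out 2.4 × 12 = 28.80 in total (split across the unequal shares, but the aggregate is all that matters for the group sum).
The 3 free-riders keep 12 each, adding 36. Group total = 36 + 28.80 = 64.80.

64.80 credits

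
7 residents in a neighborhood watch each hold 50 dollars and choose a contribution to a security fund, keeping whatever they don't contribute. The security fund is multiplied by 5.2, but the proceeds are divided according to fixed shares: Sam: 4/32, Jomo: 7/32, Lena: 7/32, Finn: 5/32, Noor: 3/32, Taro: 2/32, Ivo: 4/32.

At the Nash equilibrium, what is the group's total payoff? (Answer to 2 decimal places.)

770.00 dollars

A player with share s gets back 5.2·s per unit contributed, so full contribution is dominant for anyone with s > 1/5.2 = 0.1923 and zero contribution is dominant for anyone below.
Jomo and Lena are above the threshold, contributing 50 each; the remaining 5 contribute 0. Total contributed: 100.
The security fund pays out 5.2 × 100 = 520.00 in total (split across the unequal shares, but the aggregate is all that matters for the group sum).
The 5 free-riders keep 50 each, adding 250. Group total = 250 + 520.00 = 770.00.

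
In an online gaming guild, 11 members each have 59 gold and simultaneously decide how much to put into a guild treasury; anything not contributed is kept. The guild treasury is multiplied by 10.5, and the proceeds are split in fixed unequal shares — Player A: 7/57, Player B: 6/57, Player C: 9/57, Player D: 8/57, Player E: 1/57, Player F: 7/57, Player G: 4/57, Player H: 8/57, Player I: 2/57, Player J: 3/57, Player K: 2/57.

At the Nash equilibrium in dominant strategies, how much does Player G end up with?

Each unit j contributes comes back to j as 10.5 × (j's share), so j prefers to contribute only if that share exceeds 1/10.5 = 0.0952; otherwise keeping the unit dominates.
Player A, Player B, Player C, Player D, Player F and Player H are above the threshold, contributing 59 each; the remaining 5 contribute 0. Total contributed: 354.
Player G keeps 59 and receives 10.5 × 354 × 4/57 = 260.84 from the guild treasury, for a payoff of 319.84.

319.84 gold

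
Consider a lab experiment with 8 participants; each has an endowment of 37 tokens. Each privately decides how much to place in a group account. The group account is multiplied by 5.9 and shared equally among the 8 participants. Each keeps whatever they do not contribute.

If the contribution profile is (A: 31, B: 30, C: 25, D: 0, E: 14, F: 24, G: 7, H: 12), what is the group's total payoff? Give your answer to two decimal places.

996.70 tokens

Total contributed: 31 + 30 + 25 + 0 + 14 + 24 + 7 + 12 = 143; total kept: 8 × 37 − 143 = 153.
The group account pays out 5.9 × 143 = 843.70 in aggregate.
Group total = 153 + 843.70 = 996.70.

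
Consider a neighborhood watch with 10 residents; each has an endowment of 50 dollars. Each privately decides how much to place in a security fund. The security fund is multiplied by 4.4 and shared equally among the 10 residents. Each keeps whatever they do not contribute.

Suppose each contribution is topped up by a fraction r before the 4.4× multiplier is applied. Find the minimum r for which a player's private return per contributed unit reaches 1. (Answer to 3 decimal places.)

1.273

With matching at rate r, one contributed unit becomes (1 + r) in the security fund and returns 4.4 × (1 + r) / 10 to the contributor.
Setting this equal to 1: 1 + r = 10/4.4 = 2.2727.
So the minimum matching rate is r = 2.2727 − 1 = 1.273.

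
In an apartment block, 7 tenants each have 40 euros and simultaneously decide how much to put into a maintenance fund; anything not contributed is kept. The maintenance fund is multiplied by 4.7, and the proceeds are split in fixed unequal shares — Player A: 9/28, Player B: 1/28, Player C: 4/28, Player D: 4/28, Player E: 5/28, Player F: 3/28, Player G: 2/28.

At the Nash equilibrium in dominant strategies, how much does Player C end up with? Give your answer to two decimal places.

66.86 euros

Player j's private return per contributed unit is 4.7 × (j's share). Contributing is weakly dominant for j when that share is at least 1/4.7 = 0.2128, and contributing 0 is dominant otherwise.
The only share above 0.2128 is Player A's 9/28, contributing 40; the remaining 6 contribute 0. Total contributed: 40.
Player C keeps 40 and receives 4.7 × 40 × 4/28 = 26.86 from the maintenance fund, for a payoff of 66.86.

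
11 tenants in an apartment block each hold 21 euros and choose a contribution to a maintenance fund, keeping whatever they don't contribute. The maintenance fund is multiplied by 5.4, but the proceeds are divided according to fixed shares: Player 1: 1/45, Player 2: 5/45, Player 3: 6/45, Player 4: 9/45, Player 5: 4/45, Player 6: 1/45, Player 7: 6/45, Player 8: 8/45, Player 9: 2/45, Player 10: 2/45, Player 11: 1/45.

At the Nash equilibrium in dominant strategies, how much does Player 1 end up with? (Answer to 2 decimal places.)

23.52 euros

A player with share s gets back 5.4·s per unit contributed, so full contribution is dominant for anyone with s > 1/5.4 = 0.1852 and zero contribution is dominant for anyone below.
Player 4 alone (share 9/45) is above the threshold, contributing 21; the remaining 10 contribute 0. Total contributed: 21.
Player 1 keeps 21 and receives 5.4 × 21 × 1/45 = 2.52 from the maintenance fund, for a payoff of 23.52.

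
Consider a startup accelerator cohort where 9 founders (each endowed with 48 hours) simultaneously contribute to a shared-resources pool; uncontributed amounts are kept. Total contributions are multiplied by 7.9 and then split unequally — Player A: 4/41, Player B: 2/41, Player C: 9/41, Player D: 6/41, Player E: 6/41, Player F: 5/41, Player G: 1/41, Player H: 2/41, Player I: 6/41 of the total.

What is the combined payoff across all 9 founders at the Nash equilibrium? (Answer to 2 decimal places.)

A player with share s gets back 7.9·s per unit contributed, so full contribution is dominant for anyone with s > 1/7.9 = 0.1266 and zero contribution is dominant for anyone below.
The shares above 0.1266 belong to Player C, Player D, Player E and Player I, contributing 48 each; the remaining 5 contribute 0. Total contributed: 192.
The shared-resources pool pays out 7.9 × 192 = 1516.80 in total (split across the unequal shares, but the aggregate is all that matters for the group sum).
The 5 free-riders keep 48 each, adding 240. Group total = 240 + 1516.80 = 1756.80.

1756.80 hours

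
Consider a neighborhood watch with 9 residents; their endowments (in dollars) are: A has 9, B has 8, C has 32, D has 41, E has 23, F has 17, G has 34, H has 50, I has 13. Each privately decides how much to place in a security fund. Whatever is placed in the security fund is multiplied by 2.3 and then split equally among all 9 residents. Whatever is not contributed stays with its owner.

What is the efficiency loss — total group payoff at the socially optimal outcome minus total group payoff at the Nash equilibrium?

The private return per contributed unit is 2.3/9 = 0.2556 < 1 for every player regardless of endowment, so the Nash equilibrium is zero contribution and the group total is Σ E_j = 9 + 8 + 32 + 41 + 23 + 17 + 34 + 50 + 13 = 227.
Each contributed unit returns 2.300 to the group, so the social optimum is full contribution by everyone: group total = 2.300 × 227 = 522.10.
Efficiency loss = (2.300 − 1) × 227 = 295.10.

295.10 dollars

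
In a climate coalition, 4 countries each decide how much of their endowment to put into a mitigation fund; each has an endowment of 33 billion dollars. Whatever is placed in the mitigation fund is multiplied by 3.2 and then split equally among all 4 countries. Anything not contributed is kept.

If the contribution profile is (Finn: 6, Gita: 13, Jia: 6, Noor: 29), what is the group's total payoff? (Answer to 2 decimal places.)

250.80 billion dollars

Total contributed: 6 + 13 + 6 + 29 = 54; total kept: 4 × 33 − 54 = 78.
The mitigation fund pays out 3.2 × 54 = 172.80 in aggregate.
Group total = 78 + 172.80 = 250.80.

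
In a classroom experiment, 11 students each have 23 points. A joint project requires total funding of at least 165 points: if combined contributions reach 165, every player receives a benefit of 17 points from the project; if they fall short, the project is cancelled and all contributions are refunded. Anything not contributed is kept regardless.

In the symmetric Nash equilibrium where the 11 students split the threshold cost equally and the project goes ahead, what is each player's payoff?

Equal share of the threshold: 165/11 = 15.
At this profile no one gains by cutting their contribution: any cut drops the total below 165, the project is cancelled, contributions are refunded, and the deviator ends with 23, which is less than 23 − 15 + 17 = 25. Contributing more than 15 just wastes the excess. So contributing exactly 15 is a best response.
Each player's payoff: 23 − 15 + 17 = 25.

25 points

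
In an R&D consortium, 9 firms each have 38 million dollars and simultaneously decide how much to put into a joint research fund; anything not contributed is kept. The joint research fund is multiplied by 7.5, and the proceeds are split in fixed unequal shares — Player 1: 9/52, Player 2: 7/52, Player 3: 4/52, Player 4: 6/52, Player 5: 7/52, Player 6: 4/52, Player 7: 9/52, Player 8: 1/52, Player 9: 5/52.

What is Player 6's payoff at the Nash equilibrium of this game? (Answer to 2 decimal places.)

A player with share s gets back 7.5·s per unit contributed, so full contribution is dominant for anyone with s > 1/7.5 = 0.1333 and zero contribution is dominant for anyone below.
Player 1, Player 2, Player 5 and Player 7 clear that bar, contributing 38 each; the remaining 5 contribute 0. Total contributed: 152.
Player 6 keeps 38 and receives 7.5 × 152 × 4/52 = 87.69 from the joint research fund, for a payoff of 125.69.

125.69 million dollars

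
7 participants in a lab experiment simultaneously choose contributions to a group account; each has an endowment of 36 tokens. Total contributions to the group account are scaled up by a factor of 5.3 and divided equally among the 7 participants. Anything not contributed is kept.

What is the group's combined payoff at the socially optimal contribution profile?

Each contributed unit returns 5.300 to the group as a whole (0.7571 to each of 7 players), which exceeds 1, so the social optimum is full contribution: group total = 5.300 × 252 = 1335.60.

1335.60 tokens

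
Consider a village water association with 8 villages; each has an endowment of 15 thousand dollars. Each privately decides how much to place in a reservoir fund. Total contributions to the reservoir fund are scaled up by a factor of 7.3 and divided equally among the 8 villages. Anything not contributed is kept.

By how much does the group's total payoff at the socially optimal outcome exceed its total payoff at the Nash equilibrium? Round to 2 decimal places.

756.00 thousand dollars

Each contributed unit returns 7.3/8 = 0.9125 to its contributor — below 1 — so contributing 0 is dominant for every player. At the Nash equilibrium everyone keeps their 15, and the group total is 8 × 15 = 120.
Each contributed unit returns 7.300 to the group as a whole (0.9125 to each of 8 players), which exceeds 1, so the social optimum is full contribution: group total = 7.300 × 120 = 876.00.
Efficiency loss = 876.00 − 120 = 756.00.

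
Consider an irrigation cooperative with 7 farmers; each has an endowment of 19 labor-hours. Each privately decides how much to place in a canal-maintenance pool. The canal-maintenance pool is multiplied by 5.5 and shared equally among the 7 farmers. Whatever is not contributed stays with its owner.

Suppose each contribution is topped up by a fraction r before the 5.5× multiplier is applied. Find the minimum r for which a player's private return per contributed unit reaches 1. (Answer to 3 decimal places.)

0.273

With matching at rate r, one contributed unit becomes (1 + r) in the canal-maintenance pool and returns 5.5 × (1 + r) / 7 to the contributor.
Setting this equal to 1: 1 + r = 7/5.5 = 1.2727.
So the minimum matching rate is r = 1.2727 − 1 = 0.273.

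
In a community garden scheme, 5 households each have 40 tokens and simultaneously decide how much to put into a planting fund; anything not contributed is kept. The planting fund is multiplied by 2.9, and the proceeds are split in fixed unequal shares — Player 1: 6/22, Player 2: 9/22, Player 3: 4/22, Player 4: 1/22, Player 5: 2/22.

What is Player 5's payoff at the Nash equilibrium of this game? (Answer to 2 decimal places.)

50.55 tokens

A player with share s gets back 2.9·s per unit contributed, so full contribution is dominant for anyone with s > 1/2.9 = 0.3448 and zero contribution is dominant for anyone below.
The only share above 0.3448 is Player 2's 9/22, contributing 40; the remaining 4 contribute 0. Total contributed: 40.
Player 5 keeps 40 and receives 2.9 × 40 × 2/22 = 10.55 from the planting fund, for a payoff of 50.55.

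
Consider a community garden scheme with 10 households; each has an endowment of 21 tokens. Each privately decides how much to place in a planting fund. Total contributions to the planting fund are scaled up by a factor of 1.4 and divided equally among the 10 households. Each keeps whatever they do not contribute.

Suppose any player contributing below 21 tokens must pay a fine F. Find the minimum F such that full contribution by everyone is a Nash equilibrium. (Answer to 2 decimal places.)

Given the others contribute fully, the best deviation is to contribute 0 (any partial contribution still incurs the fine and gives up units whose private return 0.1400 is below 1).
Deviating from 21 to 0 saves 21 tokens but forfeits the deviator's share of the drop in the planting fund: 1.4/10 × 21 = 2.94.
So the deviation gain is 21 − 2.94 = 18.06, and the fine must be at least 18.06 tokens to wipe it out.

18.06 tokens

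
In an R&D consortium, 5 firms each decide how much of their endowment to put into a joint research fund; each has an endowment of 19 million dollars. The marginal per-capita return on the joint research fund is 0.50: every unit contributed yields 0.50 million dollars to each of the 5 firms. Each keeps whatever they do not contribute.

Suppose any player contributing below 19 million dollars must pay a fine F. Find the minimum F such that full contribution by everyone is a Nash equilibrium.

9.50 million dollars

Given the others contribute fully, the best deviation is to contribute 0 (any partial contribution still incurs the fine and gives up units whose private return 0.50 is below 1).
Deviating from 19 to 0 saves 19 million dollars but forfeits the deviator's share of the drop in the joint research fund: 0.50 × 19 = 9.50.
So the deviation gain is 19 − 9.50 = 9.50, and the fine must be at least 9.50 million dollars to wipe it out.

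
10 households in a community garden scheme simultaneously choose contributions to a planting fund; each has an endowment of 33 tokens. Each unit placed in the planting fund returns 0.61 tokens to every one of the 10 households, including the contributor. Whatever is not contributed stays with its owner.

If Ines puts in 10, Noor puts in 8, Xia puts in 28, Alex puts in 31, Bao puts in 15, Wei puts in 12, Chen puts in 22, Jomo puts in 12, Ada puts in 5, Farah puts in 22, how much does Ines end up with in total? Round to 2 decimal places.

Total contributed: 10 + 8 + 28 + 31 + 15 + 12 + 22 + 12 + 5 + 22 = 165.
Each receives 0.61 × 165 = 100.65 from the planting fund.
Ines keeps 33 − 10 = 23, so Ines's payoff is 23 + 100.65 = 123.65.

123.65 tokens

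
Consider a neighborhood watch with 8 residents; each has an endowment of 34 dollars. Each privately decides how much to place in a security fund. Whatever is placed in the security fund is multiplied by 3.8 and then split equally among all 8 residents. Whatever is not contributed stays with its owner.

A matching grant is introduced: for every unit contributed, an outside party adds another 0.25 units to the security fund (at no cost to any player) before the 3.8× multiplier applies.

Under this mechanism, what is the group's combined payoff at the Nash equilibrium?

272.00 dollars

Even with the mechanism, each unit contributed returns only 3.8 × 1.25 / 8 = 0.5938 per unit of net cost, so contributing nothing is still dominant.
At the Nash equilibrium no one contributes; group total payoff = 8 × 34 = 272.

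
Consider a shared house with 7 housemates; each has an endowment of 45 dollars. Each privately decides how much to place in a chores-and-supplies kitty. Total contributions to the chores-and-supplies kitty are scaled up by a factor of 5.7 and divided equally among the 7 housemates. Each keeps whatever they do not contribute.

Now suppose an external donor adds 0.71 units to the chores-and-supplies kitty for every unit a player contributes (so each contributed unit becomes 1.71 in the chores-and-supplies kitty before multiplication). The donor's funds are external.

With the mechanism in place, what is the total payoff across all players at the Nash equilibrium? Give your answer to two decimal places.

3070.31 dollars

With the mechanism, a contributed unit returns 5.7 × 1.71 / 7 = 1.3924 per unit of net cost to the contributor — now above 1 — so contributing fully is weakly dominant for every player.
So the Nash equilibrium is full contribution by all 7; the group earns 5.7 × 1.71 × 315 = 3070.31.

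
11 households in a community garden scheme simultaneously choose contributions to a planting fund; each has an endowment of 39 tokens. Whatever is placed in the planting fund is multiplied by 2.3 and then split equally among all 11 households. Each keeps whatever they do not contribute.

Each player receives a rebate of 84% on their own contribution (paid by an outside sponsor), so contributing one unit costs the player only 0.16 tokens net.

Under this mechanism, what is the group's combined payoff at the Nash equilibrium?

1347.06 tokens

With the mechanism, a contributed unit returns (2.3/11) / 0.16 = 1.3068 per unit of net cost to the contributor — now above 1 — so contributing fully is weakly dominant for every player.
So the Nash equilibrium is full contribution by all 11; the group earns 11 × (39 × 0.84 + 2.3 × 39) = 1347.06.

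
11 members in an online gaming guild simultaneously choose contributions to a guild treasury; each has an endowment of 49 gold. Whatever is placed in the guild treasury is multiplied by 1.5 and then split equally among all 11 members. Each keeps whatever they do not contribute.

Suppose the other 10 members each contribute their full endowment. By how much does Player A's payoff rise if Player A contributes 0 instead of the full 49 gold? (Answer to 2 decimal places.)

Switching from a contribution of 49 to 0 lets Player A keep an extra 49 gold, but lowers the guild treasury by 49, which costs Player A their own share of that drop: 1.5/11 × 49 = 6.68.
Net gain = 49 − 6.68 = 42.32. The private return per contributed unit (0.1364) is below 1, so free-riding is indeed the best response regardless of what the others do.

42.32 gold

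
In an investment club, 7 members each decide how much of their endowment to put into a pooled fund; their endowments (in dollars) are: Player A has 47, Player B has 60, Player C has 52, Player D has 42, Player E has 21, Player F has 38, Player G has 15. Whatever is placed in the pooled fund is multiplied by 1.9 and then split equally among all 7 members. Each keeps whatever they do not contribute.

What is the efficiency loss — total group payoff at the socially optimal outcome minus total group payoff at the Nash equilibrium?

The private return per contributed unit is 1.9/7 = 0.2714 < 1 for every player regardless of endowment, so the Nash equilibrium is zero contribution and the group total is Σ E_j = 47 + 60 + 52 + 42 + 21 + 38 + 15 = 275.
Each contributed unit returns 1.900 to the group, so the social optimum is full contribution by everyone: group total = 1.900 × 275 = 522.50.
Efficiency loss = (1.900 − 1) × 275 = 247.50.

247.50 dollars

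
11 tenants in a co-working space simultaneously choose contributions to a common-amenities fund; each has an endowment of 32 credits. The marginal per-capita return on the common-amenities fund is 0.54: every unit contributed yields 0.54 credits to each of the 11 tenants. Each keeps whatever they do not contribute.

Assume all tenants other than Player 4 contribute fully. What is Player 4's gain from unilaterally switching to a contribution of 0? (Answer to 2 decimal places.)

Switching from a contribution of 32 to 0 lets Player 4 keep an extra 32 credits, but lowers the common-amenities fund by 32, which costs Player 4 their own share of that drop: 0.54 × 32 = 17.28.
Net gain = 32 − 17.28 = 14.72. The private return per contributed unit (0.54) is below 1, so free-riding is indeed the best response regardless of what the others do.

14.72 credits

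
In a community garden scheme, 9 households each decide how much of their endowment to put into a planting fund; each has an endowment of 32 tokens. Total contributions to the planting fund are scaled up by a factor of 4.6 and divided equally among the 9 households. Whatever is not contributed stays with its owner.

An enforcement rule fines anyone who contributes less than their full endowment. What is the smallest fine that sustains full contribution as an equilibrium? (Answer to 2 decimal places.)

Given the others contribute fully, the best deviation is to contribute 0 (any partial contribution still incurs the fine and gives up units whose private return 0.5111 is below 1).
Deviating from 32 to 0 saves 32 tokens but forfeits the deviator's share of the drop in the planting fund: 4.6/9 × 32 = 16.36.
So the deviation gain is 32 − 16.36 = 15.64, and the fine must be at least 15.64 tokens to wipe it out.

15.64 tokens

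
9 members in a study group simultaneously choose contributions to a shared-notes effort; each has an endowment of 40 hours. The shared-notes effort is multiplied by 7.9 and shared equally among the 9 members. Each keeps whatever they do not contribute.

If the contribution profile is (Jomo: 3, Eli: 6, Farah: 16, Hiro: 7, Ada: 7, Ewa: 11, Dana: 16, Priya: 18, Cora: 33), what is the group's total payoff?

1167.30 hours

Total contributed: 3 + 6 + 16 + 7 + 7 + 11 + 16 + 18 + 33 = 117; total kept: 9 × 40 − 117 = 243.
The shared-notes effort pays out 7.9 × 117 = 924.30 in aggregate.
Group total = 243 + 924.30 = 1167.30.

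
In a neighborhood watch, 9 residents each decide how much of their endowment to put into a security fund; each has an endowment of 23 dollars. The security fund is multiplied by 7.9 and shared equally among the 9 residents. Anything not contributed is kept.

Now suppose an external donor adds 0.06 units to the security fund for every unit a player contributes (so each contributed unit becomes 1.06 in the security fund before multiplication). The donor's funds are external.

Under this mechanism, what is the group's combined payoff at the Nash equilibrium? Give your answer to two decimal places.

207.00 dollars

Even with the mechanism, each unit contributed returns only 7.9 × 1.06 / 9 = 0.9304 per unit of net cost, so contributing nothing is still dominant.
At the Nash equilibrium no one contributes; group total payoff = 9 × 23 = 207.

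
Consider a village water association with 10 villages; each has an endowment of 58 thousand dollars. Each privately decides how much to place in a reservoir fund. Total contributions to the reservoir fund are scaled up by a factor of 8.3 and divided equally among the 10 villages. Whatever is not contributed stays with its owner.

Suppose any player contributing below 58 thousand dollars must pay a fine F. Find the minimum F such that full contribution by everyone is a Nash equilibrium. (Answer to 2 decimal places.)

9.86 thousand dollars

Given the others contribute fully, the best deviation is to contribute 0 (any partial contribution still incurs the fine and gives up units whose private return 0.8300 is below 1).
Deviating from 58 to 0 saves 58 thousand dollars but forfeits the deviator's share of the drop in the reservoir fund: 8.3/10 × 58 = 48.14.
So the deviation gain is 58 − 48.14 = 9.86, and the fine must be at least 9.86 thousand dollars to wipe it out.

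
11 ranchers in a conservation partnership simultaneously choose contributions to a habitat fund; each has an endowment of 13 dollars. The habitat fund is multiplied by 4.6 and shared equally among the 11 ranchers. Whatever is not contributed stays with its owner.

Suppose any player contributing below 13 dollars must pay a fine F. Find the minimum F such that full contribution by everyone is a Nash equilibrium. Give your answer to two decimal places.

7.56 dollars

Given the others contribute fully, the best deviation is to contribute 0 (any partial contribution still incurs the fine and gives up units whose private return 0.4182 is below 1).
Deviating from 13 to 0 saves 13 dollars but forfeits the deviator's share of the drop in the habitat fund: 4.6/11 × 13 = 5.44.
So the deviation gain is 13 − 5.44 = 7.56, and the fine must be at least 7.56 dollars to wipe it out.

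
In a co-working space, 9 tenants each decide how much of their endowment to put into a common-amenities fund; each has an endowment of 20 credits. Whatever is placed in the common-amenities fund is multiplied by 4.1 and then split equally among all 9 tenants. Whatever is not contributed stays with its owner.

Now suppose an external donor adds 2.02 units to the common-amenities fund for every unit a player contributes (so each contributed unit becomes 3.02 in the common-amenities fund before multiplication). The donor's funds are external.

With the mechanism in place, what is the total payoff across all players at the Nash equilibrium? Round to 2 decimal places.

Under the mechanism each unit contributed yields 4.1 × 3.02 / 9 = 1.3758 back to its contributor per unit of net cost, which exceeds 1, making full contribution the dominant choice for everyone.
At the Nash equilibrium everyone contributes 20. Group total payoff = 4.1 × 3.02 × 180 = 2228.76.

2228.76 credits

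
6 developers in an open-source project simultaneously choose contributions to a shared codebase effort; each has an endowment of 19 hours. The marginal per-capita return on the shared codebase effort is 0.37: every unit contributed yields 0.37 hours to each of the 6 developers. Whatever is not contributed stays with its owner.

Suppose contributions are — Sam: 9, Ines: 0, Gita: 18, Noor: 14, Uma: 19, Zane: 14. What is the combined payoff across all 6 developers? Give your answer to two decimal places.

204.28 hours

Total contributed: 9 + 0 + 18 + 14 + 19 + 14 = 74; total kept: 6 × 19 − 74 = 40.
The shared codebase effort pays out 0.37 × 6 × 74 = 164.28 in aggregate.
Group total = 40 + 164.28 = 204.28.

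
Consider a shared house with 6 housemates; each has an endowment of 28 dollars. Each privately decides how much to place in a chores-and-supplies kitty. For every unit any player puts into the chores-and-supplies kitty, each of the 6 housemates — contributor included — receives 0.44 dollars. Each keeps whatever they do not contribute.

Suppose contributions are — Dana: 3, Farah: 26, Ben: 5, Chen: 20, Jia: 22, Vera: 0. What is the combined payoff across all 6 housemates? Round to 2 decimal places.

Total contributed: 3 + 26 + 5 + 20 + 22 + 0 = 76; total kept: 6 × 28 − 76 = 92.
The chores-and-supplies kitty pays out 0.44 × 6 × 76 = 200.64 in aggregate.
Group total = 92 + 200.64 = 292.64.

292.64 dollars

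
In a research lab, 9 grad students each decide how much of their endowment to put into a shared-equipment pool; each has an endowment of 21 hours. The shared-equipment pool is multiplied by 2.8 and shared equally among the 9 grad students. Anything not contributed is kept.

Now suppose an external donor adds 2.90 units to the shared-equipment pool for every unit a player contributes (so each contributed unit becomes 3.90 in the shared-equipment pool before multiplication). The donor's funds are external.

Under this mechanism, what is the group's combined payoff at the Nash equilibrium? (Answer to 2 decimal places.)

With the mechanism, a contributed unit returns 2.8 × 3.90 / 9 = 1.2133 per unit of net cost to the contributor — now above 1 — so contributing fully is weakly dominant for every player.
So the Nash equilibrium is full contribution by all 9; the group earns 2.8 × 3.90 × 189 = 2063.88.

2063.88 hours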